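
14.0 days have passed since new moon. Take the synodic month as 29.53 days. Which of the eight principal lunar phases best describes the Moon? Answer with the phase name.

θ ≈ 360° × 14.0/29.53 = 171°, which falls in the full moon sector.

full moon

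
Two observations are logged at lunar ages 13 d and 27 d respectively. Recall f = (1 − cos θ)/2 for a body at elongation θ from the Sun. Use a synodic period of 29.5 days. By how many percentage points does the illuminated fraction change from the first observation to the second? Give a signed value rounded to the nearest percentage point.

θ₁ = 360° × 13/29.5 = 158.6°, f₁ = (1 − cos θ₁)/2 = 0.966.
θ₂ = 360° × 27/29.5 = 329.5°, f₂ = (1 − cos θ₂)/2 = 0.069.
Change = f₂ − f₁ = -0.896 → -90 percentage points.

-90 pp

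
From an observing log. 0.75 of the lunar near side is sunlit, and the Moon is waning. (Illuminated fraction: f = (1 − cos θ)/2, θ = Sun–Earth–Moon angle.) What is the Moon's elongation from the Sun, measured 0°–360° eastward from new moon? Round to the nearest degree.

240°

Invert f = (1 − cos θ)/2 to get cos θ = 1 − 2(0.75) = -0.500, hence θ₀ = arccos -0.500 = 120.0°.
Waning ⇒ past full, so θ = 360° − 120.0° = 240.0°.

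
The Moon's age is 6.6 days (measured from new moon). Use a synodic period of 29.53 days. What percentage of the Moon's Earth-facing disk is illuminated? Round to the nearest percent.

42%

Phase angle: θ = 360°·(6.6 d)/(29.53 d) = 80.5°.
Illuminated fraction = (1 − cos 80.5°)/2 = (1 − 0.166)/2 ≈ 0.417, so 42%.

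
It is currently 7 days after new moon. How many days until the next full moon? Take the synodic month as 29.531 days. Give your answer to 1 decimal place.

Full moon occurs at elongation 180°, i.e. at age 29.531 × 180/360 = 14.765 d.
So 7.765 days remain (14.765 − 7).

7.8 days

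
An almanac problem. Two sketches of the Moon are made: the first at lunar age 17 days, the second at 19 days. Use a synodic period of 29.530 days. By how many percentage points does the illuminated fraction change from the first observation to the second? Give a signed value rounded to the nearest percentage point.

First observation: θ = 360°·17/29.530 = 207.2°, so f = 0.945.
Second observation: θ = 231.6°, f = 0.810.
Δf = 0.810 − 0.945 = -0.134, i.e. -13 pp.

-13 pp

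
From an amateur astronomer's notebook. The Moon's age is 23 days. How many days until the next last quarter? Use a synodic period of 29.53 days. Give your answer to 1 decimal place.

28.7 days

Last quarter occurs at elongation 270°, i.e. at age 29.53 × 270/360 = 22.148 d.
This lunation's last quarter (22.148 d) has passed, so add one period: 51.678 − 23 = 28.678 days.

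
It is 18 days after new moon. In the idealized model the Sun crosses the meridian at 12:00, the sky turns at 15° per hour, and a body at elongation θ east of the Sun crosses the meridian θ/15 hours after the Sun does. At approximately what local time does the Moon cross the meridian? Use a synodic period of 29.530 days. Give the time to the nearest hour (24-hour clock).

Elongation θ = 360° × 18/29.530 ≈ 219.4°.
The Moon trails the Sun by θ/15 = 219.4/15 ≈ 14.63 hours.
12:00 + 14.63 h ≈ 02:38 → 03:00 to the nearest hour.

03:00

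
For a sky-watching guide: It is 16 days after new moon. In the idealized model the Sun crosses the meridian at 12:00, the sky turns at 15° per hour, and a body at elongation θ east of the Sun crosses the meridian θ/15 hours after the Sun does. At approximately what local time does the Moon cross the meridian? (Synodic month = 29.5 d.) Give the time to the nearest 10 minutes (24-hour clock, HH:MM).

Phase angle: θ = 360°·(16 d)/(29.5 d) = 195.3°.
The Moon trails the Sun by θ/15 = 195.3/15 ≈ 13.02 hours.
12:00 + 13.017 h ≈ 01:01 → 01:00 to the nearest ten minutes.

01:00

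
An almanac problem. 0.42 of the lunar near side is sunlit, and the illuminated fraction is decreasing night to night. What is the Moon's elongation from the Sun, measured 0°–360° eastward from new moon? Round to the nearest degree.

From f = (1 − cos θ)/2: cos θ = 1 − 2×0.42 = 0.160; arccos → 80.8°.
Waning ⇒ past full, so θ = 360° − 80.8° = 279.2°.

279°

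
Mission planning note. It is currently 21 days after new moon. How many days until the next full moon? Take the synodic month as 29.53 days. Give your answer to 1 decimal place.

23.3 days

Full moon occurs at elongation 180°, i.e. at age 29.53 × 180/360 = 14.765 d.
This lunation's full moon (14.765 d) has passed, so add one period: 44.295 − 21 = 23.295 days.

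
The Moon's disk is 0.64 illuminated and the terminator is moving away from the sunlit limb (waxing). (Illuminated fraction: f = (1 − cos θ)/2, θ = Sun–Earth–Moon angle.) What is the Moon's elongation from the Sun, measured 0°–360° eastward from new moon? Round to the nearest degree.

106°

cos θ = 1 − 2f = -0.280, giving a principal value of 106.3°.
Before full moon the principal value applies: θ = 106.3°.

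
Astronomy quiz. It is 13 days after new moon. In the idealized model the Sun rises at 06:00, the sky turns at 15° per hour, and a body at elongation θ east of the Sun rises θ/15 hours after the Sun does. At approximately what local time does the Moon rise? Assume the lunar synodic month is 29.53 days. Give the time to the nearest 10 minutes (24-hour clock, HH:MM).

Elongation θ = 360° × 13/29.53 ≈ 158.5°.
Delay after the Sun = 158.5° / (15°/h) ≈ 10.57 h.
06:00 + 10.566 h ≈ 16:34 → 16:30 to the nearest ten minutes.

16:30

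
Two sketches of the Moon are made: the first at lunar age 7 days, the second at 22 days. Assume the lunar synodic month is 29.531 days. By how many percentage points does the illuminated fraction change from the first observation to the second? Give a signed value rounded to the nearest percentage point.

θ₁ = 360° × 7/29.531 = 85.3°, f₁ = (1 − cos θ₁)/2 = 0.459.
θ₂ = 360° × 22/29.531 = 268.2°, f₂ = (1 − cos θ₂)/2 = 0.516.
Change = f₂ − f₁ = +0.056 → +6 percentage points.

+6 pp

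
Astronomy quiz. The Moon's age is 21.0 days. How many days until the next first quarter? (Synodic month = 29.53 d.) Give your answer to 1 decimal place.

First quarter is 0.25 of the way through the cycle: age 0.25 × 29.53 = 7.383 d.
Already past this cycle's first quarter; the next is at 7.383 + 29.53 = 36.913 d, so 36.913 − 21.0 = 15.913 days.

15.9 days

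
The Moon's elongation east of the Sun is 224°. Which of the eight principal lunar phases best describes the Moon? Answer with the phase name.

224° lies in the waning gibbous sector of the 8-phase cycle.

waning gibbous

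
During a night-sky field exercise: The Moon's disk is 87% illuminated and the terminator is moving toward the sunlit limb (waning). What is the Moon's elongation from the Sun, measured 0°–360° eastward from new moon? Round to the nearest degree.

222°

From f = (1 − cos θ)/2: cos θ = 1 − 2×0.87 = -0.740; arccos → 137.7°.
Since the Moon is past full (waning), take the reflex angle: θ = 360° − 137.7° = 222.3°.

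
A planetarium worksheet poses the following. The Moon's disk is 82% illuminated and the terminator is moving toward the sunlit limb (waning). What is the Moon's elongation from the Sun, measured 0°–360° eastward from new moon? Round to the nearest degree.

Invert f = (1 − cos θ)/2 to get cos θ = 1 − 2(0.82) = -0.640, hence θ₀ = arccos -0.640 = 129.8°.
Waning ⇒ past full, so θ = 360° − 129.8° = 230.2°.

230°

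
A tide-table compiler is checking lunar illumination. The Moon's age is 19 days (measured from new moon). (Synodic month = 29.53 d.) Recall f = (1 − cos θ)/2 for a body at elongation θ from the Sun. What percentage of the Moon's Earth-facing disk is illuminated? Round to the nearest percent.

81%

The Moon has covered 19/29.53 of its cycle, so θ ≈ 360° × 19/29.53 = 231.6°.
With cos θ = (-0.621), the lit fraction is (1 − (-0.621))/2 ≈ 0.810, so 81%.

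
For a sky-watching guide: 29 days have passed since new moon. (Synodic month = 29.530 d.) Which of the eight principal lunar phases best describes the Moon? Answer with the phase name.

At 29/29.530 of the cycle, θ ≈ 354° — the new moon range.

new moon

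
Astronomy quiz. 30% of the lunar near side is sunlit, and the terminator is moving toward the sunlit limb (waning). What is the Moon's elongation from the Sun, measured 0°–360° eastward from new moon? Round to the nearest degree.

294°

Invert f = (1 − cos θ)/2 to get cos θ = 1 − 2(0.30) = 0.400, hence θ₀ = arccos 0.400 = 66.4°.
A waning Moon lies in 180°–360°, so θ = 360° − 66.4° = 293.6°.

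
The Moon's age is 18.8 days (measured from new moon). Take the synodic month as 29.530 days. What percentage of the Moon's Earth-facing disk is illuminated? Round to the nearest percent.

83%

Phase angle: θ = 360°·(18.8 d)/(29.530 d) = 229.2°.
Illuminated fraction = (1 − cos 229.2°)/2 = (1 − (-0.654))/2 ≈ 0.827, so 83%.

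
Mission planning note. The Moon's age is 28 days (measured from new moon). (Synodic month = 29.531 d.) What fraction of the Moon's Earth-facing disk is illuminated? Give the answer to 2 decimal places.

0.03

Phase angle: θ = 360°·(28 d)/(29.531 d) = 341.3°.
cos 341.3° = 0.947, so f = (1 − 0.947)/2 = 0.026.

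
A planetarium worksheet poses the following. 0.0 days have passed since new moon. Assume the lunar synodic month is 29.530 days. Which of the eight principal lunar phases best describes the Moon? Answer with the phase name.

new moon

θ ≈ 360° × 0.0/29.530 = 0°, which falls in the new moon sector.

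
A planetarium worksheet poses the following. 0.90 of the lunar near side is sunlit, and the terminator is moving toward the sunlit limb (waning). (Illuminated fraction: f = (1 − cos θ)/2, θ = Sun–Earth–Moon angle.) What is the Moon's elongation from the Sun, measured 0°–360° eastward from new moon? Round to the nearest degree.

217°

cos θ = 1 − 2f = -0.800, giving a principal value of 143.1°.
Waning ⇒ past full, so θ = 360° − 143.1° = 216.9°.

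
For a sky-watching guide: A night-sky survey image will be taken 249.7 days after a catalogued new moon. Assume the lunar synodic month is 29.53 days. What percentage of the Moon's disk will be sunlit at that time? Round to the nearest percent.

249.7/29.53 = 8.456 lunations, so 8 complete cycles and 13.46 d into the next.
The Moon has covered 13.46/29.53 of its cycle, so θ ≈ 360° × 13.46/29.53 = 164.1°.
Illuminated fraction = (1 − cos 164.1°)/2 = (1 − (-0.962))/2 ≈ 0.981, so 98%.

98%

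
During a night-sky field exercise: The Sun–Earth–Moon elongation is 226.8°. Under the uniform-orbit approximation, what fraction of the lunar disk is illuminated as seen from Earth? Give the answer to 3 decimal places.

f = (1 − cos 226.8°)/2 = (1 − (-0.685))/2 ≈ 0.842.

0.842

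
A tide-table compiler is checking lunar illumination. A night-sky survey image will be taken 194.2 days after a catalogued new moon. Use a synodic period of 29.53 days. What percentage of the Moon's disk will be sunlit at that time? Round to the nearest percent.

194.2 d spans 6 complete synodic months (6 × 29.53 = 177.18 d) plus 17.02 d.
The Moon has covered 17.02/29.53 of its cycle, so θ ≈ 360° × 17.02/29.53 = 207.5°.
With cos θ = (-0.887), the lit fraction is (1 − (-0.887))/2 ≈ 0.944, so 94%.

94%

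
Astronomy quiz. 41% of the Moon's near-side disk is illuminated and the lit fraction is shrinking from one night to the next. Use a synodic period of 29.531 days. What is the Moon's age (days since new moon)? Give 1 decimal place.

cos θ = 1 − 2f = 0.180, giving a principal value of 79.6°.
A waning Moon lies in 180°–360°, so θ = 360° − 79.6° = 280.4°.
That fraction of the synodic month is 280.4/360 × 29.531 d ≈ 23.00 d.

23.0 days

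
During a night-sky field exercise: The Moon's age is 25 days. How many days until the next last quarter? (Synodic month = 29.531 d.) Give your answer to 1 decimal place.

26.7 days

Last quarter is 0.75 of the way through the cycle: age 0.75 × 29.531 = 22.148 d.
Already past this cycle's last quarter; the next is at 22.148 + 29.531 = 51.679 d, so 51.679 − 25 = 26.679 days.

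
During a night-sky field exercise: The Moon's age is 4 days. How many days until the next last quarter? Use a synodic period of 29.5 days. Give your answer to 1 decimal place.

18.1 days

Last quarter is 0.75 of the way through the cycle: age 0.75 × 29.5 = 22.125 d.
That is 22.125 − 4 = 18.125 days ahead.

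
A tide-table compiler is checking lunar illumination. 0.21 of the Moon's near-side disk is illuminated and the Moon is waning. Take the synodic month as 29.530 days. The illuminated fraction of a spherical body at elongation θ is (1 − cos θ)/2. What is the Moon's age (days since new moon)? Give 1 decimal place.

Invert f = (1 − cos θ)/2 to get cos θ = 1 − 2(0.21) = 0.580, hence θ₀ = arccos 0.580 = 54.5°.
Since the Moon is past full (waning), take the reflex angle: θ = 360° − 54.5° = 305.5°.
At 360°/29.530 d per day, 305.5° corresponds to 25.06 days.

25.1 days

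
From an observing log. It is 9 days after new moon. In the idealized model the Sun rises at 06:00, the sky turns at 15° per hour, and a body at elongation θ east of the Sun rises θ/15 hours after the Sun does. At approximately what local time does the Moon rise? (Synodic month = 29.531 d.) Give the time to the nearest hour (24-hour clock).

Elongation θ = 360° × 9/29.531 ≈ 109.7°.
At 15° of sky rotation per hour, 109.7° corresponds to a 7.31 h lag.
06:00 + 7.31 h ≈ 13:19 → 13:00 to the nearest hour.

13:00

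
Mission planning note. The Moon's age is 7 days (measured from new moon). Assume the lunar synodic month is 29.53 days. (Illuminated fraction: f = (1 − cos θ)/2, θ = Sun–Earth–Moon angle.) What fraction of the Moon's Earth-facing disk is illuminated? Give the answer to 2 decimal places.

The Moon has covered 7/29.53 of its cycle, so θ ≈ 360° × 7/29.53 = 85.3°.
cos 85.3° = 0.081, so f = (1 − 0.081)/2 = 0.459.

0.46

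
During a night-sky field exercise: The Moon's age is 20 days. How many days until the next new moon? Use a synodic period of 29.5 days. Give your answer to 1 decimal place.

One full lunation from the last new moon is 29.5 d; remaining = 29.5 − 20 = 9.500 d.

9.5 days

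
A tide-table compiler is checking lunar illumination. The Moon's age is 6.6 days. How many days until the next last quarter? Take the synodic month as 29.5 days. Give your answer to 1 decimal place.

15.5 days

Last quarter occurs at elongation 270°, i.e. at age 29.5 × 270/360 = 22.125 d.
That is 22.125 − 6.6 = 15.525 days ahead.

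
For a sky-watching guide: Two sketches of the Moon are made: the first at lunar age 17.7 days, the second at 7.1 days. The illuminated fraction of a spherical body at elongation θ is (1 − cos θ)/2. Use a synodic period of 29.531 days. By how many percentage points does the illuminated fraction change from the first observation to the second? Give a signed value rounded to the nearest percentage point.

First observation: θ = 360°·17.7/29.531 = 215.8°, so f = 0.906.
Second observation: θ = 86.6°, f = 0.470.
Δf = 0.470 − 0.906 = -0.436, i.e. -44 pp.

-44 pp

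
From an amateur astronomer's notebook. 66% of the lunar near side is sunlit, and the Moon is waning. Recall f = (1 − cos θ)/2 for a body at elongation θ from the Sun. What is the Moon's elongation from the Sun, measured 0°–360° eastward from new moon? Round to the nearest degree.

251°

Invert f = (1 − cos θ)/2 to get cos θ = 1 − 2(0.66) = -0.320, hence θ₀ = arccos -0.320 = 108.7°.
A waning Moon lies in 180°–360°, so θ = 360° − 108.7° = 251.3°.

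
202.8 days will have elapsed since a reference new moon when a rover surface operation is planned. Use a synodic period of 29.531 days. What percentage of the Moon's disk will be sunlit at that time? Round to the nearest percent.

202.8 d spans 6 complete synodic months (6 × 29.531 = 177.19 d) plus 25.61 d.
Elongation θ = 360° × 25.61/29.531 ≈ 312.2°.
Illuminated fraction = (1 − cos 312.2°)/2 = (1 − 0.672)/2 ≈ 0.164, so 16%.

16%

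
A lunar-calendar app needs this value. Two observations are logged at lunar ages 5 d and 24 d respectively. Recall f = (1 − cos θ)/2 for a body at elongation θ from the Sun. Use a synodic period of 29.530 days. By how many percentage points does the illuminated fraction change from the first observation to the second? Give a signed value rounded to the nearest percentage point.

+5 pp

First observation: θ = 360°·5/29.530 = 61.0°, so f = 0.257.
Second observation: θ = 292.6°, f = 0.308.
Δf = 0.308 − 0.257 = +0.051, i.e. +5 pp.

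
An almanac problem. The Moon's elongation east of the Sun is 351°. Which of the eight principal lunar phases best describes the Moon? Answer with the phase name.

new moon

The new moon sector spans roughly -22°–22°; 351° falls inside it.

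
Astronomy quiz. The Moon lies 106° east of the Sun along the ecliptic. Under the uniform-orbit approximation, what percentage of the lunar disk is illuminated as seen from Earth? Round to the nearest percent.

64%

cos 106° = (-0.276), so f = (1 − (-0.276))/2 = 0.638, i.e. 64%.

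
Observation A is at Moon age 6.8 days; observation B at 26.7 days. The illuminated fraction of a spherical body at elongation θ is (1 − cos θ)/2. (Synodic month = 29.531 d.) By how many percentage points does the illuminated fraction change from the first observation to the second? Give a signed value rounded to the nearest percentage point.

First observation: θ = 360°·6.8/29.531 = 82.9°, so f = 0.438.
Second observation: θ = 325.5°, f = 0.088.
Δf = 0.088 − 0.438 = -0.350, i.e. -35 pp.

-35 pp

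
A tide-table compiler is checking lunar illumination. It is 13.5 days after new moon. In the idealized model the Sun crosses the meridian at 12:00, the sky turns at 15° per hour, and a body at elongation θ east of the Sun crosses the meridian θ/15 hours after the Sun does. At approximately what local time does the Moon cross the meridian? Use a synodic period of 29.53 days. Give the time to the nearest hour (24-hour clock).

23:00

Phase angle: θ = 360°·(13.5 d)/(29.53 d) = 164.6°.
The Moon trails the Sun by θ/15 = 164.6/15 ≈ 10.97 hours.
12:00 + 10.97 h ≈ 22:58 → 23:00 to the nearest hour.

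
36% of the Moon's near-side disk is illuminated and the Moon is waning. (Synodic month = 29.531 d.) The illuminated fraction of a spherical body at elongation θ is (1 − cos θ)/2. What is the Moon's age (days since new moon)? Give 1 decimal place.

cos θ = 1 − 2f = 0.280, giving a principal value of 73.7°.
Waning ⇒ past full, so θ = 360° − 73.7° = 286.3°.
That fraction of the synodic month is 286.3/360 × 29.531 d ≈ 23.48 d.

23.5 days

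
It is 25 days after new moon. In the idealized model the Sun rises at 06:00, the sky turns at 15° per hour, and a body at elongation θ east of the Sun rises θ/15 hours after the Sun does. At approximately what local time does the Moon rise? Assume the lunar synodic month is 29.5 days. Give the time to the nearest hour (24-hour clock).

Phase angle: θ = 360°·(25 d)/(29.5 d) = 305.1°.
At 15° of sky rotation per hour, 305.1° corresponds to a 20.34 h lag.
06:00 + 20.34 h ≈ 02:20 → 02:00 to the nearest hour.

02:00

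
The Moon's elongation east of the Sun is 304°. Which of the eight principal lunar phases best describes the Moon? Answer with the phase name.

The waning crescent sector spans roughly 292°–338°; 304° falls inside it.

waning crescent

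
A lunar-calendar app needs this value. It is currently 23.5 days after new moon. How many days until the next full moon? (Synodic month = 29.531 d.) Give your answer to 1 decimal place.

20.8 days

Full moon occurs at elongation 180°, i.e. at age 29.531 × 180/360 = 14.765 d.
This lunation's full moon (14.765 d) has passed, so add one period: 44.296 − 23.5 = 20.796 days.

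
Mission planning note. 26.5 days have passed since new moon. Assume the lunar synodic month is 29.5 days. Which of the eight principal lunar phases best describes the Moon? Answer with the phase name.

θ ≈ 360° × 26.5/29.5 = 323°, which falls in the waning crescent sector.

waning crescent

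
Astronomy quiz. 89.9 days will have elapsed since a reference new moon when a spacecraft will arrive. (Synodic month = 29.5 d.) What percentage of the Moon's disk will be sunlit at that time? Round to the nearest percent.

Reduce mod P: 89.9 − 3×29.5 = 1.40 d into the current lunation.
Elongation θ = 360° × 1.40/29.5 ≈ 17.1°.
cos 17.1° = 0.956, so f = (1 − 0.956)/2 = 0.022, so 2%.

2%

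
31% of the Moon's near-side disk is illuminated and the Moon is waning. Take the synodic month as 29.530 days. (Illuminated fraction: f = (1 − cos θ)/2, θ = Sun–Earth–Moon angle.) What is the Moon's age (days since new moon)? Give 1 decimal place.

24.0 days

cos θ = 1 − 2f = 0.380, giving a principal value of 67.7°.
A waning Moon lies in 180°–360°, so θ = 360° − 67.7° = 292.3°.
That fraction of the synodic month is 292.3/360 × 29.530 d ≈ 23.98 d.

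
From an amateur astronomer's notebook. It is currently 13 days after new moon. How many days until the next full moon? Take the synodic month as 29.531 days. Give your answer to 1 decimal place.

1.8 days

Full moon is 0.5 of the way through the cycle: age 0.5 × 29.531 = 14.765 d.
So 1.765 days remain (14.765 − 13).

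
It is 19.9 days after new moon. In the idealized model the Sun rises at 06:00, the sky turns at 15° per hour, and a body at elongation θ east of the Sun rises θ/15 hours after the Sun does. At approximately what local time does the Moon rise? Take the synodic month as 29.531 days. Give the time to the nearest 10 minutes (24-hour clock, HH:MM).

The Moon has covered 19.9/29.531 of its cycle, so θ ≈ 360° × 19.9/29.531 = 242.6°.
Delay after the Sun = 242.6° / (15°/h) ≈ 16.17 h.
06:00 + 16.173 h ≈ 22:10 → 22:10 to the nearest ten minutes.

22:10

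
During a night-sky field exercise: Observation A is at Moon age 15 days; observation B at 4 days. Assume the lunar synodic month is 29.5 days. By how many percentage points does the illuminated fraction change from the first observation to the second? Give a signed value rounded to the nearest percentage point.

-83 pp

θ₁ = 360° × 15/29.5 = 183.1°, f₁ = (1 − cos θ₁)/2 = 0.999.
θ₂ = 360° × 4/29.5 = 48.8°, f₂ = (1 − cos θ₂)/2 = 0.171.
Change = f₂ − f₁ = -0.829 → -83 percentage points.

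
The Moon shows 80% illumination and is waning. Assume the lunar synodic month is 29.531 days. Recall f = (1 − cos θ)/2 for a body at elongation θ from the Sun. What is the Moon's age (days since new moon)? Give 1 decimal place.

cos θ = 1 − 2f = -0.600, giving a principal value of 126.9°.
Waning ⇒ past full, so θ = 360° − 126.9° = 233.1°.
That fraction of the synodic month is 233.1/360 × 29.531 d ≈ 19.12 d.

19.1 days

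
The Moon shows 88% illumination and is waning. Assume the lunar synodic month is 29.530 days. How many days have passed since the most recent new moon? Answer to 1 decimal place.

Invert f = (1 − cos θ)/2 to get cos θ = 1 − 2(0.88) = -0.760, hence θ₀ = arccos -0.760 = 139.5°.
Waning ⇒ past full, so θ = 360° − 139.5° = 220.5°.
At 360°/29.530 d per day, 220.5° corresponds to 18.09 days.

18.1 days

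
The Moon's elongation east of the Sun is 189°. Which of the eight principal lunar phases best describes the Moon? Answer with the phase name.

The full moon sector spans roughly 158°–202°; 189° falls inside it.

full moon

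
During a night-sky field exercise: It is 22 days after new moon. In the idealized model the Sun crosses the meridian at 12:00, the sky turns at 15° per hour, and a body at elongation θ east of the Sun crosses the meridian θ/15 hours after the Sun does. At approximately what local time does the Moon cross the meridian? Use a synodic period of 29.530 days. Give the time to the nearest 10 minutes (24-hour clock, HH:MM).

Phase angle: θ = 360°·(22 d)/(29.530 d) = 268.2°.
At 15° of sky rotation per hour, 268.2° corresponds to a 17.88 h lag.
12:00 + 17.880 h ≈ 05:53 → 05:50 to the nearest ten minutes.

05:50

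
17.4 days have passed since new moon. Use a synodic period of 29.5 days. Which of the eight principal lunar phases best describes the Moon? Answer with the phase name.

At 17.4/29.5 of the cycle, θ ≈ 212° — the waning gibbous range.

waning gibbous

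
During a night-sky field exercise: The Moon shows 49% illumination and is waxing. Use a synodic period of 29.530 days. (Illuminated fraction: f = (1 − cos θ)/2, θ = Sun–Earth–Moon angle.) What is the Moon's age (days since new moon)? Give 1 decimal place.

7.3 days

cos θ = 1 − 2f = 0.020, giving a principal value of 88.9°.
Waxing ⇒ before full, so θ = 88.9°.
That fraction of the synodic month is 88.9/360 × 29.530 d ≈ 7.29 d.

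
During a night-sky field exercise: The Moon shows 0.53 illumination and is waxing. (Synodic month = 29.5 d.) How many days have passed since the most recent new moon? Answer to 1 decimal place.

Invert f = (1 − cos θ)/2 to get cos θ = 1 − 2(0.53) = -0.060, hence θ₀ = arccos -0.060 = 93.4°.
The Moon is waxing (0°–180°), so θ = 93.4° directly.
That fraction of the synodic month is 93.4/360 × 29.5 d ≈ 7.66 d.

7.7 days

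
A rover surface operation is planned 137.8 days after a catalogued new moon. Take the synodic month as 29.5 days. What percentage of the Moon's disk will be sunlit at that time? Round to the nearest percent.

74%

Reduce mod P: 137.8 − 4×29.5 = 19.80 d into the current lunation.
The Moon has covered 19.80/29.5 of its cycle, so θ ≈ 360° × 19.80/29.5 = 241.6°.
With cos θ = (-0.475), the lit fraction is (1 − (-0.475))/2 ≈ 0.738, so 74%.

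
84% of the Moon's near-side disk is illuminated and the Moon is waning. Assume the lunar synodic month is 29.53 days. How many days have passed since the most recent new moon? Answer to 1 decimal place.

18.6 days

Invert f = (1 − cos θ)/2 to get cos θ = 1 − 2(0.84) = -0.680, hence θ₀ = arccos -0.680 = 132.8°.
A waning Moon lies in 180°–360°, so θ = 360° − 132.8° = 227.2°.
At 360°/29.53 d per day, 227.2° corresponds to 18.63 days.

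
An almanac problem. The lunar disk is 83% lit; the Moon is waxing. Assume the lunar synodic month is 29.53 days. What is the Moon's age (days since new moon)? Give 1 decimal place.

10.8 days

Invert f = (1 − cos θ)/2 to get cos θ = 1 − 2(0.83) = -0.660, hence θ₀ = arccos -0.660 = 131.3°.
Before full moon the principal value applies: θ = 131.3°.
At 360°/29.53 d per day, 131.3° corresponds to 10.77 days.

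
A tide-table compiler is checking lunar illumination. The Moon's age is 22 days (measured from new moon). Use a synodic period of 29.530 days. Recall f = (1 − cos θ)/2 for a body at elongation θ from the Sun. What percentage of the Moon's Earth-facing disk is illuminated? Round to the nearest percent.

Elongation θ = 360° × 22/29.530 ≈ 268.2°.
With cos θ = (-0.031), the lit fraction is (1 − (-0.031))/2 ≈ 0.516, so 52%.

52%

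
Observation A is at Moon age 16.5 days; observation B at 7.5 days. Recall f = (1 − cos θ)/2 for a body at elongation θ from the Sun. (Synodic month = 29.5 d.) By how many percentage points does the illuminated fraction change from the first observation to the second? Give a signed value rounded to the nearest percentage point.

θ₁ = 360° × 16.5/29.5 = 201.4°, f₁ = (1 − cos θ₁)/2 = 0.966.
θ₂ = 360° × 7.5/29.5 = 91.5°, f₂ = (1 − cos θ₂)/2 = 0.513.
Change = f₂ − f₁ = -0.452 → -45 percentage points.

-45 pp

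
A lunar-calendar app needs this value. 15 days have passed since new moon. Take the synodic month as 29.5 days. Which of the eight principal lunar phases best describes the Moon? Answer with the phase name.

full moon

At 15/29.5 of the cycle, θ ≈ 183° — the full moon range.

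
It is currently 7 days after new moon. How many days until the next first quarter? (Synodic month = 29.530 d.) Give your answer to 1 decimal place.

First quarter occurs at elongation 90°, i.e. at age 29.530 × 90/360 = 7.383 d.
That is 7.383 − 7 = 0.383 days ahead.

0.4 days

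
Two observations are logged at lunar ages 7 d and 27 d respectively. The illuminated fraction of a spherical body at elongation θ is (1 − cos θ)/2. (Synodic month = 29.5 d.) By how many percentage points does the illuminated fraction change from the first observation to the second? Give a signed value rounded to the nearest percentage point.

-39 percentage points

θ₁ = 360° × 7/29.5 = 85.4°, f₁ = (1 − cos θ₁)/2 = 0.460.
θ₂ = 360° × 27/29.5 = 329.5°, f₂ = (1 − cos θ₂)/2 = 0.069.
Change = f₂ − f₁ = -0.391 → -39 percentage points.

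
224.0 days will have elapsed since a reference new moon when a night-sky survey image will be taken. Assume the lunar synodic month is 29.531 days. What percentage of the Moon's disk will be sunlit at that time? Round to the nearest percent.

Reduce mod P: 224.0 − 7×29.531 = 17.28 d into the current lunation.
Phase angle: θ = 360°·(17.28 d)/(29.531 d) = 210.7°.
With cos θ = (-0.860), the lit fraction is (1 − (-0.860))/2 ≈ 0.930, so 93%.

93%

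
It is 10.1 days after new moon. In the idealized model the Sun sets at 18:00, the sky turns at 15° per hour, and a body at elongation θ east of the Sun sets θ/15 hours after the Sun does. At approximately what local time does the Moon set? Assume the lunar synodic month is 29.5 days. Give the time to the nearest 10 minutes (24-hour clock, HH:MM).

02:10

Phase angle: θ = 360°·(10.1 d)/(29.5 d) = 123.3°.
The Moon trails the Sun by θ/15 = 123.3/15 ≈ 8.22 hours.
18:00 + 8.217 h ≈ 02:13 → 02:10 to the nearest ten minutes.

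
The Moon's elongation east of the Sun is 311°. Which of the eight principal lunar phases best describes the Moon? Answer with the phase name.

The waning crescent sector spans roughly 292°–338°; 311° falls inside it.

waning crescent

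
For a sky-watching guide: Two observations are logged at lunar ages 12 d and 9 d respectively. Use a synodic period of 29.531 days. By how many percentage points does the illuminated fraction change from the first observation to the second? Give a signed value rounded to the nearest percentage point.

First observation: θ = 360°·12/29.531 = 146.3°, so f = 0.916.
Second observation: θ = 109.7°, f = 0.669.
Δf = 0.669 − 0.916 = -0.247, i.e. -25 pp.

-25 pp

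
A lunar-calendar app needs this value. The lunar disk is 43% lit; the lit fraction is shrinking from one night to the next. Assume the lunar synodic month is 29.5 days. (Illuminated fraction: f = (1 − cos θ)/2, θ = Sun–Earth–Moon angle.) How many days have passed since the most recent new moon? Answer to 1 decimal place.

Invert f = (1 − cos θ)/2 to get cos θ = 1 − 2(0.43) = 0.140, hence θ₀ = arccos 0.140 = 82.0°.
A waning Moon lies in 180°–360°, so θ = 360° − 82.0° = 278.0°.
Age = 29.5 × 278.0°/360° ≈ 22.78 days.

22.8 days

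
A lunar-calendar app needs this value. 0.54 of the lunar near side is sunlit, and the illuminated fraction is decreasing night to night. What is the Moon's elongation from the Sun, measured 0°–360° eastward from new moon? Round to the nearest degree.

265°

Invert f = (1 − cos θ)/2 to get cos θ = 1 − 2(0.54) = -0.080, hence θ₀ = arccos -0.080 = 94.6°.
A waning Moon lies in 180°–360°, so θ = 360° − 94.6° = 265.4°.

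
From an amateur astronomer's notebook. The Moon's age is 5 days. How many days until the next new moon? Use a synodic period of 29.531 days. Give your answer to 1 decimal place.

24.5 days

The next new moon completes the synodic month: 29.531 − 5 = 24.531 days.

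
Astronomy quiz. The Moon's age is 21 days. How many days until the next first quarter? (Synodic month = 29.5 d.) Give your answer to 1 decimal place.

First quarter is 0.25 of the way through the cycle: age 0.25 × 29.5 = 7.375 d.
Already past this cycle's first quarter; the next is at 7.375 + 29.5 = 36.875 d, so 36.875 − 21 = 15.875 days.

15.9 days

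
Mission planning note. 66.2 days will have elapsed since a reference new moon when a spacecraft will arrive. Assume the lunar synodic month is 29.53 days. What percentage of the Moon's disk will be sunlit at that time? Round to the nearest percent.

66.2 d spans 2 complete synodic months (2 × 29.53 = 59.06 d) plus 7.14 d.
The Moon has covered 7.14/29.53 of its cycle, so θ ≈ 360° × 7.14/29.53 = 87.0°.
cos 87.0° = 0.052, so f = (1 − 0.052)/2 = 0.474, so 47%.

47%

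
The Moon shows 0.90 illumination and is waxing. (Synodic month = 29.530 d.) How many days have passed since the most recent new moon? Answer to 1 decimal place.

cos θ = 1 − 2f = -0.800, giving a principal value of 143.1°.
Waxing ⇒ before full, so θ = 143.1°.
At 360°/29.530 d per day, 143.1° corresponds to 11.74 days.

11.7 days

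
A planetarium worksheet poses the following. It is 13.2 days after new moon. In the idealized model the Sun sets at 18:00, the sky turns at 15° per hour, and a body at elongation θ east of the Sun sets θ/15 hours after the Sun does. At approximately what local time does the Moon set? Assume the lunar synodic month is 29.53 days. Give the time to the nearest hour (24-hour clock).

05:00

Phase angle: θ = 360°·(13.2 d)/(29.53 d) = 160.9°.
At 15° of sky rotation per hour, 160.9° corresponds to a 10.73 h lag.
18:00 + 10.73 h ≈ 04:44 → 05:00 to the nearest hour.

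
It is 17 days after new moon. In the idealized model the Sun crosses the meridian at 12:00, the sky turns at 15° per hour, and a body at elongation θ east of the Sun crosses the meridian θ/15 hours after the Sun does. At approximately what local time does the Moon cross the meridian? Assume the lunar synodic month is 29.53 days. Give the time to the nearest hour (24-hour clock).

02:00

Elongation θ = 360° × 17/29.53 ≈ 207.2°.
The Moon trails the Sun by θ/15 = 207.2/15 ≈ 13.82 hours.
12:00 + 13.82 h ≈ 01:49 → 02:00 to the nearest hour.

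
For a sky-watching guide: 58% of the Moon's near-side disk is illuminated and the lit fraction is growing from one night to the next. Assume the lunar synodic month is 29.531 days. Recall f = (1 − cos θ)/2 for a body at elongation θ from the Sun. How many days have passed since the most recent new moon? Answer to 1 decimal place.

8.1 days

cos θ = 1 − 2f = -0.160, giving a principal value of 99.2°.
The Moon is waxing (0°–180°), so θ = 99.2° directly.
At 360°/29.531 d per day, 99.2° corresponds to 8.14 days.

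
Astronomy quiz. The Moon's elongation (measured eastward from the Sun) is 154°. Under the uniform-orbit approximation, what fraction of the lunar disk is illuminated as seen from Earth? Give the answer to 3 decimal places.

0.949

f = (1 − cos 154°)/2 = (1 − (-0.899))/2 ≈ 0.949.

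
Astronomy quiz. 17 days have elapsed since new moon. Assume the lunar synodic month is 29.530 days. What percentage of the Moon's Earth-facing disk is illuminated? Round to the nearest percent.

The Moon has covered 17/29.530 of its cycle, so θ ≈ 360° × 17/29.530 = 207.2°.
With cos θ = (-0.889), the lit fraction is (1 − (-0.889))/2 ≈ 0.945, so 94%.

94%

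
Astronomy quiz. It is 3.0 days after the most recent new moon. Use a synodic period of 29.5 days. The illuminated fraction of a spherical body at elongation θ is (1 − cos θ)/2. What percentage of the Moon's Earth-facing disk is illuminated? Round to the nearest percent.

10%

Elongation θ = 360° × 3.0/29.5 ≈ 36.6°.
With cos θ = 0.803, the lit fraction is (1 − 0.803)/2 ≈ 0.099, so 10%.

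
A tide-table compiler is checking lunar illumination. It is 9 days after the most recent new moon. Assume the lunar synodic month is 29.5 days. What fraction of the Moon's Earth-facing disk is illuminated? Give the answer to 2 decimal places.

Elongation θ = 360° × 9/29.5 ≈ 109.8°.
cos 109.8° = (-0.339), so f = (1 − (-0.339))/2 = 0.670.

0.67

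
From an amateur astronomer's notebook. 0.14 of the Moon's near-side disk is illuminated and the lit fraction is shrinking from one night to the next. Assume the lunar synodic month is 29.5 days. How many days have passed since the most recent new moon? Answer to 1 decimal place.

25.9 days

Invert f = (1 − cos θ)/2 to get cos θ = 1 − 2(0.14) = 0.720, hence θ₀ = arccos 0.720 = 43.9°.
A waning Moon lies in 180°–360°, so θ = 360° − 43.9° = 316.1°.
At 360°/29.5 d per day, 316.1° corresponds to 25.90 days.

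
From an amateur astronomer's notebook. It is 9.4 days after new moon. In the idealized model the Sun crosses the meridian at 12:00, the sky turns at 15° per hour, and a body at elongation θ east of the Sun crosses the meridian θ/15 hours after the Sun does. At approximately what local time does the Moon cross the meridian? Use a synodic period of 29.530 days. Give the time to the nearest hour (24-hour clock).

Elongation θ = 360° × 9.4/29.530 ≈ 114.6°.
The Moon trails the Sun by θ/15 = 114.6/15 ≈ 7.64 hours.
12:00 + 7.64 h ≈ 19:38 → 20:00 to the nearest hour.

20:00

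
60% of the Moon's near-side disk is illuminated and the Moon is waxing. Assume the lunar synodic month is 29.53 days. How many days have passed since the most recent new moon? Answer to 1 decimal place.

8.3 days

Invert f = (1 − cos θ)/2 to get cos θ = 1 − 2(0.60) = -0.200, hence θ₀ = arccos -0.200 = 101.5°.
The Moon is waxing (0°–180°), so θ = 101.5° directly.
Age = 29.53 × 101.5°/360° ≈ 8.33 days.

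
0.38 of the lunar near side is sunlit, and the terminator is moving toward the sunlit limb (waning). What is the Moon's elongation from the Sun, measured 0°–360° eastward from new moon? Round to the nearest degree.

284°

Invert f = (1 − cos θ)/2 to get cos θ = 1 − 2(0.38) = 0.240, hence θ₀ = arccos 0.240 = 76.1°.
Waning ⇒ past full, so θ = 360° − 76.1° = 283.9°.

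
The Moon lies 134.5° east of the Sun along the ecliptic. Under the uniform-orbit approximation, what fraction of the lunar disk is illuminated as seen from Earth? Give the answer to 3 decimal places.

cos 134.5° = (-0.701), so f = (1 − (-0.701))/2 = 0.850.

0.850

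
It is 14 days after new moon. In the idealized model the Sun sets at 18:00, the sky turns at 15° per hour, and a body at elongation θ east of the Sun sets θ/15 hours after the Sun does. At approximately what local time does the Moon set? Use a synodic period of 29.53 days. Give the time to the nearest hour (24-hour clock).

05:00

Phase angle: θ = 360°·(14 d)/(29.53 d) = 170.7°.
At 15° of sky rotation per hour, 170.7° corresponds to a 11.38 h lag.
18:00 + 11.38 h ≈ 05:23 → 05:00 to the nearest hour.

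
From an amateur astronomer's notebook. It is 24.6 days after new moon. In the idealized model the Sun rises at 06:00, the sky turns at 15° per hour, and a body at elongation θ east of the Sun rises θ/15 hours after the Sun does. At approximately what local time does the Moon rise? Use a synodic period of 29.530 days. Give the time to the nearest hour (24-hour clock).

02:00

The Moon has covered 24.6/29.530 of its cycle, so θ ≈ 360° × 24.6/29.530 = 299.9°.
Delay after the Sun = 299.9° / (15°/h) ≈ 19.99 h.
06:00 + 19.99 h ≈ 02:00 → 02:00 to the nearest hour.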